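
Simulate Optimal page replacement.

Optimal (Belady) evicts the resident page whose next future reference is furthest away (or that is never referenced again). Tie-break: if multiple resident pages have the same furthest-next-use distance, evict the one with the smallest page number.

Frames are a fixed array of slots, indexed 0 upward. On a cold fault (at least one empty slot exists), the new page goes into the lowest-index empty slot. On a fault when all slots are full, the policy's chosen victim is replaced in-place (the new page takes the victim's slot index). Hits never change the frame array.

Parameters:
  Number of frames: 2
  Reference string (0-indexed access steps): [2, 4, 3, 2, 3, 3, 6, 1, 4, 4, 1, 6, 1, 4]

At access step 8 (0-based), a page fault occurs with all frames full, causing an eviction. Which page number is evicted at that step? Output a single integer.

Answer: 6

Derivation:
Step 0: ref 2 -> FAULT, frames=[2,-]
Step 1: ref 4 -> FAULT, frames=[2,4]
Step 2: ref 3 -> FAULT, evict 4, frames=[2,3]
Step 3: ref 2 -> HIT, frames=[2,3]
Step 4: ref 3 -> HIT, frames=[2,3]
Step 5: ref 3 -> HIT, frames=[2,3]
Step 6: ref 6 -> FAULT, evict 2, frames=[6,3]
Step 7: ref 1 -> FAULT, evict 3, frames=[6,1]
Step 8: ref 4 -> FAULT, evict 6, frames=[4,1]
At step 8: evicted page 6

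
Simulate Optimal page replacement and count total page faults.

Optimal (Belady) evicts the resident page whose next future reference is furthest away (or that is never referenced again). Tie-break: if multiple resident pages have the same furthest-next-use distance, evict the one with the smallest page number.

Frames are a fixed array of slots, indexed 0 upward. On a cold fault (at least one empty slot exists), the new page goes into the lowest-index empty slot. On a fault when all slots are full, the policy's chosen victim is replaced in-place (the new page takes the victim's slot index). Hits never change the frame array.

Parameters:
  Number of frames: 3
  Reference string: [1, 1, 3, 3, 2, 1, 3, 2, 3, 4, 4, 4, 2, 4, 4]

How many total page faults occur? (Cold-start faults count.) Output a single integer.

Answer: 4

Derivation:
Step 0: ref 1 → FAULT, frames=[1,-,-]
Step 1: ref 1 → HIT, frames=[1,-,-]
Step 2: ref 3 → FAULT, frames=[1,3,-]
Step 3: ref 3 → HIT, frames=[1,3,-]
Step 4: ref 2 → FAULT, frames=[1,3,2]
Step 5: ref 1 → HIT, frames=[1,3,2]
Step 6: ref 3 → HIT, frames=[1,3,2]
Step 7: ref 2 → HIT, frames=[1,3,2]
Step 8: ref 3 → HIT, frames=[1,3,2]
Step 9: ref 4 → FAULT (evict 1), frames=[4,3,2]
Step 10: ref 4 → HIT, frames=[4,3,2]
Step 11: ref 4 → HIT, frames=[4,3,2]
Step 12: ref 2 → HIT, frames=[4,3,2]
Step 13: ref 4 → HIT, frames=[4,3,2]
Step 14: ref 4 → HIT, frames=[4,3,2]
Total faults: 4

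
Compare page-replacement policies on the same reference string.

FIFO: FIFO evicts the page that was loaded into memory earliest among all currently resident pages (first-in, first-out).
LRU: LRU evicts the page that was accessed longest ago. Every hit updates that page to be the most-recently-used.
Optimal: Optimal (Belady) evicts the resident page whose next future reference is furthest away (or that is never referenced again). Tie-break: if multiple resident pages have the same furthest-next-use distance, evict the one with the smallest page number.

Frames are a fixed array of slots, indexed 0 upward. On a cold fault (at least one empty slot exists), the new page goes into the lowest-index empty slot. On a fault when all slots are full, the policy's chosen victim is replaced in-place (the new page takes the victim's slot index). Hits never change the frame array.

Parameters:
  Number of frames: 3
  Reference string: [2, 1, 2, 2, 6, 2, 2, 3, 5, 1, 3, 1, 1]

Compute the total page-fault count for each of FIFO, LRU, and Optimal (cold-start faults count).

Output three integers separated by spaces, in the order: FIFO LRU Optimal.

Answer: 6 6 5

Derivation:
--- FIFO ---
  step 0: ref 2 -> FAULT, frames=[2,-,-] (faults so far: 1)
  step 1: ref 1 -> FAULT, frames=[2,1,-] (faults so far: 2)
  step 2: ref 2 -> HIT, frames=[2,1,-] (faults so far: 2)
  step 3: ref 2 -> HIT, frames=[2,1,-] (faults so far: 2)
  step 4: ref 6 -> FAULT, frames=[2,1,6] (faults so far: 3)
  step 5: ref 2 -> HIT, frames=[2,1,6] (faults so far: 3)
  step 6: ref 2 -> HIT, frames=[2,1,6] (faults so far: 3)
  step 7: ref 3 -> FAULT, evict 2, frames=[3,1,6] (faults so far: 4)
  step 8: ref 5 -> FAULT, evict 1, frames=[3,5,6] (faults so far: 5)
  step 9: ref 1 -> FAULT, evict 6, frames=[3,5,1] (faults so far: 6)
  step 10: ref 3 -> HIT, frames=[3,5,1] (faults so far: 6)
  step 11: ref 1 -> HIT, frames=[3,5,1] (faults so far: 6)
  step 12: ref 1 -> HIT, frames=[3,5,1] (faults so far: 6)
  FIFO total faults: 6
--- LRU ---
  step 0: ref 2 -> FAULT, frames=[2,-,-] (faults so far: 1)
  step 1: ref 1 -> FAULT, frames=[2,1,-] (faults so far: 2)
  step 2: ref 2 -> HIT, frames=[2,1,-] (faults so far: 2)
  step 3: ref 2 -> HIT, frames=[2,1,-] (faults so far: 2)
  step 4: ref 6 -> FAULT, frames=[2,1,6] (faults so far: 3)
  step 5: ref 2 -> HIT, frames=[2,1,6] (faults so far: 3)
  step 6: ref 2 -> HIT, frames=[2,1,6] (faults so far: 3)
  step 7: ref 3 -> FAULT, evict 1, frames=[2,3,6] (faults so far: 4)
  step 8: ref 5 -> FAULT, evict 6, frames=[2,3,5] (faults so far: 5)
  step 9: ref 1 -> FAULT, evict 2, frames=[1,3,5] (faults so far: 6)
  step 10: ref 3 -> HIT, frames=[1,3,5] (faults so far: 6)
  step 11: ref 1 -> HIT, frames=[1,3,5] (faults so far: 6)
  step 12: ref 1 -> HIT, frames=[1,3,5] (faults so far: 6)
  LRU total faults: 6
--- Optimal ---
  step 0: ref 2 -> FAULT, frames=[2,-,-] (faults so far: 1)
  step 1: ref 1 -> FAULT, frames=[2,1,-] (faults so far: 2)
  step 2: ref 2 -> HIT, frames=[2,1,-] (faults so far: 2)
  step 3: ref 2 -> HIT, frames=[2,1,-] (faults so far: 2)
  step 4: ref 6 -> FAULT, frames=[2,1,6] (faults so far: 3)
  step 5: ref 2 -> HIT, frames=[2,1,6] (faults so far: 3)
  step 6: ref 2 -> HIT, frames=[2,1,6] (faults so far: 3)
  step 7: ref 3 -> FAULT, evict 2, frames=[3,1,6] (faults so far: 4)
  step 8: ref 5 -> FAULT, evict 6, frames=[3,1,5] (faults so far: 5)
  step 9: ref 1 -> HIT, frames=[3,1,5] (faults so far: 5)
  step 10: ref 3 -> HIT, frames=[3,1,5] (faults so far: 5)
  step 11: ref 1 -> HIT, frames=[3,1,5] (faults so far: 5)
  step 12: ref 1 -> HIT, frames=[3,1,5] (faults so far: 5)
  Optimal total faults: 5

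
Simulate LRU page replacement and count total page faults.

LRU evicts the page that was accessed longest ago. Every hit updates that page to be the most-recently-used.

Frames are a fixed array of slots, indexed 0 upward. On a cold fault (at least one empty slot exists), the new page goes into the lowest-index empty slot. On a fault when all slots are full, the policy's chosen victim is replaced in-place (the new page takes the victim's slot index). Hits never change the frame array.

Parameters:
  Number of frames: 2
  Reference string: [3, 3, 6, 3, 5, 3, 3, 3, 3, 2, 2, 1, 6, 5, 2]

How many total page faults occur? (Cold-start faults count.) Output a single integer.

Answer: 8

Derivation:
Step 0: ref 3 → FAULT, frames=[3,-]
Step 1: ref 3 → HIT, frames=[3,-]
Step 2: ref 6 → FAULT, frames=[3,6]
Step 3: ref 3 → HIT, frames=[3,6]
Step 4: ref 5 → FAULT (evict 6), frames=[3,5]
Step 5: ref 3 → HIT, frames=[3,5]
Step 6: ref 3 → HIT, frames=[3,5]
Step 7: ref 3 → HIT, frames=[3,5]
Step 8: ref 3 → HIT, frames=[3,5]
Step 9: ref 2 → FAULT (evict 5), frames=[3,2]
Step 10: ref 2 → HIT, frames=[3,2]
Step 11: ref 1 → FAULT (evict 3), frames=[1,2]
Step 12: ref 6 → FAULT (evict 2), frames=[1,6]
Step 13: ref 5 → FAULT (evict 1), frames=[5,6]
Step 14: ref 2 → FAULT (evict 6), frames=[5,2]
Total faults: 8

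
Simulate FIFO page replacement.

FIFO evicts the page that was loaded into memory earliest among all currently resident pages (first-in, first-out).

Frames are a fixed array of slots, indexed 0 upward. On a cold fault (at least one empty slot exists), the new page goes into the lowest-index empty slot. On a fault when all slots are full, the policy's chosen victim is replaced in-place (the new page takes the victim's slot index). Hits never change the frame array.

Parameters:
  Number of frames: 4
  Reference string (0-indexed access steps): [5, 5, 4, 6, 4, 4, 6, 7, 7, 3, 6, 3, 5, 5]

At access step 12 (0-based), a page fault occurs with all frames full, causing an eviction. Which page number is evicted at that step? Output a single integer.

Answer: 4

Derivation:
Step 0: ref 5 -> FAULT, frames=[5,-,-,-]
Step 1: ref 5 -> HIT, frames=[5,-,-,-]
Step 2: ref 4 -> FAULT, frames=[5,4,-,-]
Step 3: ref 6 -> FAULT, frames=[5,4,6,-]
Step 4: ref 4 -> HIT, frames=[5,4,6,-]
Step 5: ref 4 -> HIT, frames=[5,4,6,-]
Step 6: ref 6 -> HIT, frames=[5,4,6,-]
Step 7: ref 7 -> FAULT, frames=[5,4,6,7]
Step 8: ref 7 -> HIT, frames=[5,4,6,7]
Step 9: ref 3 -> FAULT, evict 5, frames=[3,4,6,7]
Step 10: ref 6 -> HIT, frames=[3,4,6,7]
Step 11: ref 3 -> HIT, frames=[3,4,6,7]
Step 12: ref 5 -> FAULT, evict 4, frames=[3,5,6,7]
At step 12: evicted page 4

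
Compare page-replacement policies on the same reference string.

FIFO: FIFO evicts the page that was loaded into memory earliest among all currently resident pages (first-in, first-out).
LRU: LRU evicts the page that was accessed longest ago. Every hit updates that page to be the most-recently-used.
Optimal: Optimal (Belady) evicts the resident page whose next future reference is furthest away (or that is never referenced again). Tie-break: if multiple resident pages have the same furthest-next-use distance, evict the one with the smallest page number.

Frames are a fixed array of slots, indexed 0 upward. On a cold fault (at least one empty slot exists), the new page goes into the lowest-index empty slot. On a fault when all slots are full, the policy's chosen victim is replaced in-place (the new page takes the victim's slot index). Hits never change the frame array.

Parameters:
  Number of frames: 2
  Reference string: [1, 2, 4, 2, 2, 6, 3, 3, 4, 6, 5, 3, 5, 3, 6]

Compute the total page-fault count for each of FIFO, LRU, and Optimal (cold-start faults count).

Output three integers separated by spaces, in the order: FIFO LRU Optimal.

--- FIFO ---
  step 0: ref 1 -> FAULT, frames=[1,-] (faults so far: 1)
  step 1: ref 2 -> FAULT, frames=[1,2] (faults so far: 2)
  step 2: ref 4 -> FAULT, evict 1, frames=[4,2] (faults so far: 3)
  step 3: ref 2 -> HIT, frames=[4,2] (faults so far: 3)
  step 4: ref 2 -> HIT, frames=[4,2] (faults so far: 3)
  step 5: ref 6 -> FAULT, evict 2, frames=[4,6] (faults so far: 4)
  step 6: ref 3 -> FAULT, evict 4, frames=[3,6] (faults so far: 5)
  step 7: ref 3 -> HIT, frames=[3,6] (faults so far: 5)
  step 8: ref 4 -> FAULT, evict 6, frames=[3,4] (faults so far: 6)
  step 9: ref 6 -> FAULT, evict 3, frames=[6,4] (faults so far: 7)
  step 10: ref 5 -> FAULT, evict 4, frames=[6,5] (faults so far: 8)
  step 11: ref 3 -> FAULT, evict 6, frames=[3,5] (faults so far: 9)
  step 12: ref 5 -> HIT, frames=[3,5] (faults so far: 9)
  step 13: ref 3 -> HIT, frames=[3,5] (faults so far: 9)
  step 14: ref 6 -> FAULT, evict 5, frames=[3,6] (faults so far: 10)
  FIFO total faults: 10
--- LRU ---
  step 0: ref 1 -> FAULT, frames=[1,-] (faults so far: 1)
  step 1: ref 2 -> FAULT, frames=[1,2] (faults so far: 2)
  step 2: ref 4 -> FAULT, evict 1, frames=[4,2] (faults so far: 3)
  step 3: ref 2 -> HIT, frames=[4,2] (faults so far: 3)
  step 4: ref 2 -> HIT, frames=[4,2] (faults so far: 3)
  step 5: ref 6 -> FAULT, evict 4, frames=[6,2] (faults so far: 4)
  step 6: ref 3 -> FAULT, evict 2, frames=[6,3] (faults so far: 5)
  step 7: ref 3 -> HIT, frames=[6,3] (faults so far: 5)
  step 8: ref 4 -> FAULT, evict 6, frames=[4,3] (faults so far: 6)
  step 9: ref 6 -> FAULT, evict 3, frames=[4,6] (faults so far: 7)
  step 10: ref 5 -> FAULT, evict 4, frames=[5,6] (faults so far: 8)
  step 11: ref 3 -> FAULT, evict 6, frames=[5,3] (faults so far: 9)
  step 12: ref 5 -> HIT, frames=[5,3] (faults so far: 9)
  step 13: ref 3 -> HIT, frames=[5,3] (faults so far: 9)
  step 14: ref 6 -> FAULT, evict 5, frames=[6,3] (faults so far: 10)
  LRU total faults: 10
--- Optimal ---
  step 0: ref 1 -> FAULT, frames=[1,-] (faults so far: 1)
  step 1: ref 2 -> FAULT, frames=[1,2] (faults so far: 2)
  step 2: ref 4 -> FAULT, evict 1, frames=[4,2] (faults so far: 3)
  step 3: ref 2 -> HIT, frames=[4,2] (faults so far: 3)
  step 4: ref 2 -> HIT, frames=[4,2] (faults so far: 3)
  step 5: ref 6 -> FAULT, evict 2, frames=[4,6] (faults so far: 4)
  step 6: ref 3 -> FAULT, evict 6, frames=[4,3] (faults so far: 5)
  step 7: ref 3 -> HIT, frames=[4,3] (faults so far: 5)
  step 8: ref 4 -> HIT, frames=[4,3] (faults so far: 5)
  step 9: ref 6 -> FAULT, evict 4, frames=[6,3] (faults so far: 6)
  step 10: ref 5 -> FAULT, evict 6, frames=[5,3] (faults so far: 7)
  step 11: ref 3 -> HIT, frames=[5,3] (faults so far: 7)
  step 12: ref 5 -> HIT, frames=[5,3] (faults so far: 7)
  step 13: ref 3 -> HIT, frames=[5,3] (faults so far: 7)
  step 14: ref 6 -> FAULT, evict 3, frames=[5,6] (faults so far: 8)
  Optimal total faults: 8

Answer: 10 10 8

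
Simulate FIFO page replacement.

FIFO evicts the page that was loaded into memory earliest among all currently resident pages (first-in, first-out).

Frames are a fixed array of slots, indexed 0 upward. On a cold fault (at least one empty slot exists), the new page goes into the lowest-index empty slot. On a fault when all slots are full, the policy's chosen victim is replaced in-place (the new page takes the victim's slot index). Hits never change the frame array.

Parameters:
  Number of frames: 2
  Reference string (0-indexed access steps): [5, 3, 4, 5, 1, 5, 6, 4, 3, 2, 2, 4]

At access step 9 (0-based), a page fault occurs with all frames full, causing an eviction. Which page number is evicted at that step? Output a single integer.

Step 0: ref 5 -> FAULT, frames=[5,-]
Step 1: ref 3 -> FAULT, frames=[5,3]
Step 2: ref 4 -> FAULT, evict 5, frames=[4,3]
Step 3: ref 5 -> FAULT, evict 3, frames=[4,5]
Step 4: ref 1 -> FAULT, evict 4, frames=[1,5]
Step 5: ref 5 -> HIT, frames=[1,5]
Step 6: ref 6 -> FAULT, evict 5, frames=[1,6]
Step 7: ref 4 -> FAULT, evict 1, frames=[4,6]
Step 8: ref 3 -> FAULT, evict 6, frames=[4,3]
Step 9: ref 2 -> FAULT, evict 4, frames=[2,3]
At step 9: evicted page 4

Answer: 4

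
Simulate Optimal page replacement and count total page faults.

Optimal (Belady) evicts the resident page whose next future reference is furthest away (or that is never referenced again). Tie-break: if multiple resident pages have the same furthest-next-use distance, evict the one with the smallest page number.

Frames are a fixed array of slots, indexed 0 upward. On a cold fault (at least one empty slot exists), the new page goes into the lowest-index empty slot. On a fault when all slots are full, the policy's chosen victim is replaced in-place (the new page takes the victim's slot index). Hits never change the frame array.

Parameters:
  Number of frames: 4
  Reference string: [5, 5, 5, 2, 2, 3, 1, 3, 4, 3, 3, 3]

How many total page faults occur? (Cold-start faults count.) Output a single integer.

Step 0: ref 5 → FAULT, frames=[5,-,-,-]
Step 1: ref 5 → HIT, frames=[5,-,-,-]
Step 2: ref 5 → HIT, frames=[5,-,-,-]
Step 3: ref 2 → FAULT, frames=[5,2,-,-]
Step 4: ref 2 → HIT, frames=[5,2,-,-]
Step 5: ref 3 → FAULT, frames=[5,2,3,-]
Step 6: ref 1 → FAULT, frames=[5,2,3,1]
Step 7: ref 3 → HIT, frames=[5,2,3,1]
Step 8: ref 4 → FAULT (evict 1), frames=[5,2,3,4]
Step 9: ref 3 → HIT, frames=[5,2,3,4]
Step 10: ref 3 → HIT, frames=[5,2,3,4]
Step 11: ref 3 → HIT, frames=[5,2,3,4]
Total faults: 5

Answer: 5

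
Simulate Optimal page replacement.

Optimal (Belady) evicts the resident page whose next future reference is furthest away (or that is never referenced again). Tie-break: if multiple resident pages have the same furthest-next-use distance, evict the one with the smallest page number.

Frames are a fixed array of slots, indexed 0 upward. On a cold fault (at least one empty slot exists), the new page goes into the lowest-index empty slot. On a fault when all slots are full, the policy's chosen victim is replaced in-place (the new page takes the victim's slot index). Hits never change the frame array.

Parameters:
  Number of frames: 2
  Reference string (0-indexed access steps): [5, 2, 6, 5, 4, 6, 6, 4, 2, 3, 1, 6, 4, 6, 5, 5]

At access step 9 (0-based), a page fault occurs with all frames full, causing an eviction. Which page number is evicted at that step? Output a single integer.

Step 0: ref 5 -> FAULT, frames=[5,-]
Step 1: ref 2 -> FAULT, frames=[5,2]
Step 2: ref 6 -> FAULT, evict 2, frames=[5,6]
Step 3: ref 5 -> HIT, frames=[5,6]
Step 4: ref 4 -> FAULT, evict 5, frames=[4,6]
Step 5: ref 6 -> HIT, frames=[4,6]
Step 6: ref 6 -> HIT, frames=[4,6]
Step 7: ref 4 -> HIT, frames=[4,6]
Step 8: ref 2 -> FAULT, evict 4, frames=[2,6]
Step 9: ref 3 -> FAULT, evict 2, frames=[3,6]
At step 9: evicted page 2

Answer: 2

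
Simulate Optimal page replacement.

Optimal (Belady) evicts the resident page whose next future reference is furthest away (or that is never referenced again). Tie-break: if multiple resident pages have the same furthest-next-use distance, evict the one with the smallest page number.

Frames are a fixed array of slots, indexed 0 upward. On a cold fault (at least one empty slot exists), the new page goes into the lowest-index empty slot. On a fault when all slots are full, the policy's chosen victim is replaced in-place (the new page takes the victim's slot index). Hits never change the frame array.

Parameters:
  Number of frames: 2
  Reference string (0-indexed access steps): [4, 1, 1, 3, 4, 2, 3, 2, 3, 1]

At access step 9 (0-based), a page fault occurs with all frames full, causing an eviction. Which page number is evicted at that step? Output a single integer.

Answer: 2

Derivation:
Step 0: ref 4 -> FAULT, frames=[4,-]
Step 1: ref 1 -> FAULT, frames=[4,1]
Step 2: ref 1 -> HIT, frames=[4,1]
Step 3: ref 3 -> FAULT, evict 1, frames=[4,3]
Step 4: ref 4 -> HIT, frames=[4,3]
Step 5: ref 2 -> FAULT, evict 4, frames=[2,3]
Step 6: ref 3 -> HIT, frames=[2,3]
Step 7: ref 2 -> HIT, frames=[2,3]
Step 8: ref 3 -> HIT, frames=[2,3]
Step 9: ref 1 -> FAULT, evict 2, frames=[1,3]
At step 9: evicted page 2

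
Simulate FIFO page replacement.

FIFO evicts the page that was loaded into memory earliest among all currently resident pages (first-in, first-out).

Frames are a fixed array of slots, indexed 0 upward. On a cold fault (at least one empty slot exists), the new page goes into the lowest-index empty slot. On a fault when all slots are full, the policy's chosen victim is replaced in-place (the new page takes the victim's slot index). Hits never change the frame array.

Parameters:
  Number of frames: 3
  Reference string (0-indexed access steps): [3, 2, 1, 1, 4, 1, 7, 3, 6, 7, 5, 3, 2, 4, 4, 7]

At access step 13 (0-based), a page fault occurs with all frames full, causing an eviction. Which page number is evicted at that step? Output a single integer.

Step 0: ref 3 -> FAULT, frames=[3,-,-]
Step 1: ref 2 -> FAULT, frames=[3,2,-]
Step 2: ref 1 -> FAULT, frames=[3,2,1]
Step 3: ref 1 -> HIT, frames=[3,2,1]
Step 4: ref 4 -> FAULT, evict 3, frames=[4,2,1]
Step 5: ref 1 -> HIT, frames=[4,2,1]
Step 6: ref 7 -> FAULT, evict 2, frames=[4,7,1]
Step 7: ref 3 -> FAULT, evict 1, frames=[4,7,3]
Step 8: ref 6 -> FAULT, evict 4, frames=[6,7,3]
Step 9: ref 7 -> HIT, frames=[6,7,3]
Step 10: ref 5 -> FAULT, evict 7, frames=[6,5,3]
Step 11: ref 3 -> HIT, frames=[6,5,3]
Step 12: ref 2 -> FAULT, evict 3, frames=[6,5,2]
Step 13: ref 4 -> FAULT, evict 6, frames=[4,5,2]
At step 13: evicted page 6

Answer: 6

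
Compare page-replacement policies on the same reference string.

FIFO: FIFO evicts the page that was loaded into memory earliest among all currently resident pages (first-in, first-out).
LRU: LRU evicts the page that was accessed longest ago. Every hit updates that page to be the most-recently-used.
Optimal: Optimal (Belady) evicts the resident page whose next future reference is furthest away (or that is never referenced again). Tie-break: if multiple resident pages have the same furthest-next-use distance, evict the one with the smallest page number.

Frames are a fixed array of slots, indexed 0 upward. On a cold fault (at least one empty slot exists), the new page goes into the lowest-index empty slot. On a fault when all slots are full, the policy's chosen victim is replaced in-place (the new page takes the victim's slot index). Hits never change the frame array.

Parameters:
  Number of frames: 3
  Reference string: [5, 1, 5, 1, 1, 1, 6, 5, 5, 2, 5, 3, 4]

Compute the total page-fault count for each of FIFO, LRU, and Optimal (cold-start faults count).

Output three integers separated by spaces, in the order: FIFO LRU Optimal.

--- FIFO ---
  step 0: ref 5 -> FAULT, frames=[5,-,-] (faults so far: 1)
  step 1: ref 1 -> FAULT, frames=[5,1,-] (faults so far: 2)
  step 2: ref 5 -> HIT, frames=[5,1,-] (faults so far: 2)
  step 3: ref 1 -> HIT, frames=[5,1,-] (faults so far: 2)
  step 4: ref 1 -> HIT, frames=[5,1,-] (faults so far: 2)
  step 5: ref 1 -> HIT, frames=[5,1,-] (faults so far: 2)
  step 6: ref 6 -> FAULT, frames=[5,1,6] (faults so far: 3)
  step 7: ref 5 -> HIT, frames=[5,1,6] (faults so far: 3)
  step 8: ref 5 -> HIT, frames=[5,1,6] (faults so far: 3)
  step 9: ref 2 -> FAULT, evict 5, frames=[2,1,6] (faults so far: 4)
  step 10: ref 5 -> FAULT, evict 1, frames=[2,5,6] (faults so far: 5)
  step 11: ref 3 -> FAULT, evict 6, frames=[2,5,3] (faults so far: 6)
  step 12: ref 4 -> FAULT, evict 2, frames=[4,5,3] (faults so far: 7)
  FIFO total faults: 7
--- LRU ---
  step 0: ref 5 -> FAULT, frames=[5,-,-] (faults so far: 1)
  step 1: ref 1 -> FAULT, frames=[5,1,-] (faults so far: 2)
  step 2: ref 5 -> HIT, frames=[5,1,-] (faults so far: 2)
  step 3: ref 1 -> HIT, frames=[5,1,-] (faults so far: 2)
  step 4: ref 1 -> HIT, frames=[5,1,-] (faults so far: 2)
  step 5: ref 1 -> HIT, frames=[5,1,-] (faults so far: 2)
  step 6: ref 6 -> FAULT, frames=[5,1,6] (faults so far: 3)
  step 7: ref 5 -> HIT, frames=[5,1,6] (faults so far: 3)
  step 8: ref 5 -> HIT, frames=[5,1,6] (faults so far: 3)
  step 9: ref 2 -> FAULT, evict 1, frames=[5,2,6] (faults so far: 4)
  step 10: ref 5 -> HIT, frames=[5,2,6] (faults so far: 4)
  step 11: ref 3 -> FAULT, evict 6, frames=[5,2,3] (faults so far: 5)
  step 12: ref 4 -> FAULT, evict 2, frames=[5,4,3] (faults so far: 6)
  LRU total faults: 6
--- Optimal ---
  step 0: ref 5 -> FAULT, frames=[5,-,-] (faults so far: 1)
  step 1: ref 1 -> FAULT, frames=[5,1,-] (faults so far: 2)
  step 2: ref 5 -> HIT, frames=[5,1,-] (faults so far: 2)
  step 3: ref 1 -> HIT, frames=[5,1,-] (faults so far: 2)
  step 4: ref 1 -> HIT, frames=[5,1,-] (faults so far: 2)
  step 5: ref 1 -> HIT, frames=[5,1,-] (faults so far: 2)
  step 6: ref 6 -> FAULT, frames=[5,1,6] (faults so far: 3)
  step 7: ref 5 -> HIT, frames=[5,1,6] (faults so far: 3)
  step 8: ref 5 -> HIT, frames=[5,1,6] (faults so far: 3)
  step 9: ref 2 -> FAULT, evict 1, frames=[5,2,6] (faults so far: 4)
  step 10: ref 5 -> HIT, frames=[5,2,6] (faults so far: 4)
  step 11: ref 3 -> FAULT, evict 2, frames=[5,3,6] (faults so far: 5)
  step 12: ref 4 -> FAULT, evict 3, frames=[5,4,6] (faults so far: 6)
  Optimal total faults: 6

Answer: 7 6 6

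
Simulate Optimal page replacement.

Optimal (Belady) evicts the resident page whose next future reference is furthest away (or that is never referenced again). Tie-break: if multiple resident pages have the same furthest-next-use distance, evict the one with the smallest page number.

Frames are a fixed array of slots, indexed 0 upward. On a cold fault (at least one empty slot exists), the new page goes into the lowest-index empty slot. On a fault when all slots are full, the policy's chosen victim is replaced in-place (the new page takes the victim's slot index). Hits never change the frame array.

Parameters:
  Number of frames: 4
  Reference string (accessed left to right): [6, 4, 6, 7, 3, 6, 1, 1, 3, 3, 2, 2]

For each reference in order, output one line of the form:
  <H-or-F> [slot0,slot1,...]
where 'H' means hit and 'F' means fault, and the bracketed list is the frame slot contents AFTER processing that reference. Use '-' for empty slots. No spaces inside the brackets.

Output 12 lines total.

F [6,-,-,-]
F [6,4,-,-]
H [6,4,-,-]
F [6,4,7,-]
F [6,4,7,3]
H [6,4,7,3]
F [6,1,7,3]
H [6,1,7,3]
H [6,1,7,3]
H [6,1,7,3]
F [6,2,7,3]
H [6,2,7,3]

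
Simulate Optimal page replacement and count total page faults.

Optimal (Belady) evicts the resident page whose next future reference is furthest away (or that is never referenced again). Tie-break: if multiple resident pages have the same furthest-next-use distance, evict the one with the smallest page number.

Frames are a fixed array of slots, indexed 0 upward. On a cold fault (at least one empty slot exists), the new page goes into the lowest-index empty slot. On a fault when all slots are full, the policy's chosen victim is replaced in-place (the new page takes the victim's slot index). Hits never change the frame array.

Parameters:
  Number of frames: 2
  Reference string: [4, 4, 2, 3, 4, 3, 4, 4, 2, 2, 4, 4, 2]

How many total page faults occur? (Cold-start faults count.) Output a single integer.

Step 0: ref 4 → FAULT, frames=[4,-]
Step 1: ref 4 → HIT, frames=[4,-]
Step 2: ref 2 → FAULT, frames=[4,2]
Step 3: ref 3 → FAULT (evict 2), frames=[4,3]
Step 4: ref 4 → HIT, frames=[4,3]
Step 5: ref 3 → HIT, frames=[4,3]
Step 6: ref 4 → HIT, frames=[4,3]
Step 7: ref 4 → HIT, frames=[4,3]
Step 8: ref 2 → FAULT (evict 3), frames=[4,2]
Step 9: ref 2 → HIT, frames=[4,2]
Step 10: ref 4 → HIT, frames=[4,2]
Step 11: ref 4 → HIT, frames=[4,2]
Step 12: ref 2 → HIT, frames=[4,2]
Total faults: 4

Answer: 4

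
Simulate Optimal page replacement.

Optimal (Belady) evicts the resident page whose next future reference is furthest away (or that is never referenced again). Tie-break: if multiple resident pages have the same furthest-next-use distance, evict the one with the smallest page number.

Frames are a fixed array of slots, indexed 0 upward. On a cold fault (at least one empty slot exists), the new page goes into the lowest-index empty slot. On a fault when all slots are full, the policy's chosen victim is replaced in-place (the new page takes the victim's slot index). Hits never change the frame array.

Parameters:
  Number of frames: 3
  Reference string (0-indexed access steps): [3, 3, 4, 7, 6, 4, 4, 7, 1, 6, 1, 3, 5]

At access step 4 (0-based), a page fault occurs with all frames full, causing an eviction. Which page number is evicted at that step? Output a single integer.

Answer: 3

Derivation:
Step 0: ref 3 -> FAULT, frames=[3,-,-]
Step 1: ref 3 -> HIT, frames=[3,-,-]
Step 2: ref 4 -> FAULT, frames=[3,4,-]
Step 3: ref 7 -> FAULT, frames=[3,4,7]
Step 4: ref 6 -> FAULT, evict 3, frames=[6,4,7]
At step 4: evicted page 3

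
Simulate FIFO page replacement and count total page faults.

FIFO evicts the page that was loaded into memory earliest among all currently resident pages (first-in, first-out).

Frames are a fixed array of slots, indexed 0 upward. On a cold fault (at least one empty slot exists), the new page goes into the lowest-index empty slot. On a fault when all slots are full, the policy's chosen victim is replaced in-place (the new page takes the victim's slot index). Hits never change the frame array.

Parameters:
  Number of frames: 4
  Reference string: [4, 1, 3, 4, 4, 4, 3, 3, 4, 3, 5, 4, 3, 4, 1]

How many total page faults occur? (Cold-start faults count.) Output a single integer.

Answer: 4

Derivation:
Step 0: ref 4 → FAULT, frames=[4,-,-,-]
Step 1: ref 1 → FAULT, frames=[4,1,-,-]
Step 2: ref 3 → FAULT, frames=[4,1,3,-]
Step 3: ref 4 → HIT, frames=[4,1,3,-]
Step 4: ref 4 → HIT, frames=[4,1,3,-]
Step 5: ref 4 → HIT, frames=[4,1,3,-]
Step 6: ref 3 → HIT, frames=[4,1,3,-]
Step 7: ref 3 → HIT, frames=[4,1,3,-]
Step 8: ref 4 → HIT, frames=[4,1,3,-]
Step 9: ref 3 → HIT, frames=[4,1,3,-]
Step 10: ref 5 → FAULT, frames=[4,1,3,5]
Step 11: ref 4 → HIT, frames=[4,1,3,5]
Step 12: ref 3 → HIT, frames=[4,1,3,5]
Step 13: ref 4 → HIT, frames=[4,1,3,5]
Step 14: ref 1 → HIT, frames=[4,1,3,5]
Total faults: 4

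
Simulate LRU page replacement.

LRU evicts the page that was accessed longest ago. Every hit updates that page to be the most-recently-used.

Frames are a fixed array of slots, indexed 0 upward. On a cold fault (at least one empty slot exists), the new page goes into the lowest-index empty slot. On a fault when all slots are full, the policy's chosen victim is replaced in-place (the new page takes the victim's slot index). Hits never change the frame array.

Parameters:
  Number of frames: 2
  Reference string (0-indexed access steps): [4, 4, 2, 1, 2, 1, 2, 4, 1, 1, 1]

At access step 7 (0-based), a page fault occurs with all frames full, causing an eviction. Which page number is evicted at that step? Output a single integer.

Step 0: ref 4 -> FAULT, frames=[4,-]
Step 1: ref 4 -> HIT, frames=[4,-]
Step 2: ref 2 -> FAULT, frames=[4,2]
Step 3: ref 1 -> FAULT, evict 4, frames=[1,2]
Step 4: ref 2 -> HIT, frames=[1,2]
Step 5: ref 1 -> HIT, frames=[1,2]
Step 6: ref 2 -> HIT, frames=[1,2]
Step 7: ref 4 -> FAULT, evict 1, frames=[4,2]
At step 7: evicted page 1

Answer: 1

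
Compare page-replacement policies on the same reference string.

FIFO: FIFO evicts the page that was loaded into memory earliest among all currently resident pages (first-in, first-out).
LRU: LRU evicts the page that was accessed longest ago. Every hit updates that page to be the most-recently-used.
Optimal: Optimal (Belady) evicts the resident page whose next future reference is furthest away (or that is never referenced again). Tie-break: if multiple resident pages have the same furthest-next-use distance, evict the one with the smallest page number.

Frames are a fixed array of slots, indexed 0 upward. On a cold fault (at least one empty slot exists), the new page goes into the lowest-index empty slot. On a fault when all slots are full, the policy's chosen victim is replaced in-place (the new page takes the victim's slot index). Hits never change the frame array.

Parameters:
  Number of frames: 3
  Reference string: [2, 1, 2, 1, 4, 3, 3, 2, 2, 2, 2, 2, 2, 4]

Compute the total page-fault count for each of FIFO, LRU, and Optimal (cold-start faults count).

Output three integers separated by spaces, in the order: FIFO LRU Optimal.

Answer: 5 5 4

Derivation:
--- FIFO ---
  step 0: ref 2 -> FAULT, frames=[2,-,-] (faults so far: 1)
  step 1: ref 1 -> FAULT, frames=[2,1,-] (faults so far: 2)
  step 2: ref 2 -> HIT, frames=[2,1,-] (faults so far: 2)
  step 3: ref 1 -> HIT, frames=[2,1,-] (faults so far: 2)
  step 4: ref 4 -> FAULT, frames=[2,1,4] (faults so far: 3)
  step 5: ref 3 -> FAULT, evict 2, frames=[3,1,4] (faults so far: 4)
  step 6: ref 3 -> HIT, frames=[3,1,4] (faults so far: 4)
  step 7: ref 2 -> FAULT, evict 1, frames=[3,2,4] (faults so far: 5)
  step 8: ref 2 -> HIT, frames=[3,2,4] (faults so far: 5)
  step 9: ref 2 -> HIT, frames=[3,2,4] (faults so far: 5)
  step 10: ref 2 -> HIT, frames=[3,2,4] (faults so far: 5)
  step 11: ref 2 -> HIT, frames=[3,2,4] (faults so far: 5)
  step 12: ref 2 -> HIT, frames=[3,2,4] (faults so far: 5)
  step 13: ref 4 -> HIT, frames=[3,2,4] (faults so far: 5)
  FIFO total faults: 5
--- LRU ---
  step 0: ref 2 -> FAULT, frames=[2,-,-] (faults so far: 1)
  step 1: ref 1 -> FAULT, frames=[2,1,-] (faults so far: 2)
  step 2: ref 2 -> HIT, frames=[2,1,-] (faults so far: 2)
  step 3: ref 1 -> HIT, frames=[2,1,-] (faults so far: 2)
  step 4: ref 4 -> FAULT, frames=[2,1,4] (faults so far: 3)
  step 5: ref 3 -> FAULT, evict 2, frames=[3,1,4] (faults so far: 4)
  step 6: ref 3 -> HIT, frames=[3,1,4] (faults so far: 4)
  step 7: ref 2 -> FAULT, evict 1, frames=[3,2,4] (faults so far: 5)
  step 8: ref 2 -> HIT, frames=[3,2,4] (faults so far: 5)
  step 9: ref 2 -> HIT, frames=[3,2,4] (faults so far: 5)
  step 10: ref 2 -> HIT, frames=[3,2,4] (faults so far: 5)
  step 11: ref 2 -> HIT, frames=[3,2,4] (faults so far: 5)
  step 12: ref 2 -> HIT, frames=[3,2,4] (faults so far: 5)
  step 13: ref 4 -> HIT, frames=[3,2,4] (faults so far: 5)
  LRU total faults: 5
--- Optimal ---
  step 0: ref 2 -> FAULT, frames=[2,-,-] (faults so far: 1)
  step 1: ref 1 -> FAULT, frames=[2,1,-] (faults so far: 2)
  step 2: ref 2 -> HIT, frames=[2,1,-] (faults so far: 2)
  step 3: ref 1 -> HIT, frames=[2,1,-] (faults so far: 2)
  step 4: ref 4 -> FAULT, frames=[2,1,4] (faults so far: 3)
  step 5: ref 3 -> FAULT, evict 1, frames=[2,3,4] (faults so far: 4)
  step 6: ref 3 -> HIT, frames=[2,3,4] (faults so far: 4)
  step 7: ref 2 -> HIT, frames=[2,3,4] (faults so far: 4)
  step 8: ref 2 -> HIT, frames=[2,3,4] (faults so far: 4)
  step 9: ref 2 -> HIT, frames=[2,3,4] (faults so far: 4)
  step 10: ref 2 -> HIT, frames=[2,3,4] (faults so far: 4)
  step 11: ref 2 -> HIT, frames=[2,3,4] (faults so far: 4)
  step 12: ref 2 -> HIT, frames=[2,3,4] (faults so far: 4)
  step 13: ref 4 -> HIT, frames=[2,3,4] (faults so far: 4)
  Optimal total faults: 4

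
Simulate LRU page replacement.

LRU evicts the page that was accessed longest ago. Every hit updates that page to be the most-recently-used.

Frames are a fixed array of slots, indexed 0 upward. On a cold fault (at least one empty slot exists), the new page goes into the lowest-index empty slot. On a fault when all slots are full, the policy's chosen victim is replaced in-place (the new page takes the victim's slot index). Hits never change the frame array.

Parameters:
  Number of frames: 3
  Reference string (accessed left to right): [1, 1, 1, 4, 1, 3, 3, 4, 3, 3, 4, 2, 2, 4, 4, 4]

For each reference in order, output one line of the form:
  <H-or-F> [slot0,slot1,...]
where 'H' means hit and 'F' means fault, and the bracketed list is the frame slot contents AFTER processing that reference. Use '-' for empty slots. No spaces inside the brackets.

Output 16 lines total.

F [1,-,-]
H [1,-,-]
H [1,-,-]
F [1,4,-]
H [1,4,-]
F [1,4,3]
H [1,4,3]
H [1,4,3]
H [1,4,3]
H [1,4,3]
H [1,4,3]
F [2,4,3]
H [2,4,3]
H [2,4,3]
H [2,4,3]
H [2,4,3]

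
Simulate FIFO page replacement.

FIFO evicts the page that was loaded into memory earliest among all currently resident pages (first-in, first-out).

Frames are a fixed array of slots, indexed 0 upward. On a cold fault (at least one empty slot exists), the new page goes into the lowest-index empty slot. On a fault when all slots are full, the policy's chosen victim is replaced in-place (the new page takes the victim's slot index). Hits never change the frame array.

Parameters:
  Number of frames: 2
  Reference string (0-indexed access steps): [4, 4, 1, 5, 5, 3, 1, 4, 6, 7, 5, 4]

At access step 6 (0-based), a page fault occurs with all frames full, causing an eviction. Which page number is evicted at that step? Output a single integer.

Answer: 5

Derivation:
Step 0: ref 4 -> FAULT, frames=[4,-]
Step 1: ref 4 -> HIT, frames=[4,-]
Step 2: ref 1 -> FAULT, frames=[4,1]
Step 3: ref 5 -> FAULT, evict 4, frames=[5,1]
Step 4: ref 5 -> HIT, frames=[5,1]
Step 5: ref 3 -> FAULT, evict 1, frames=[5,3]
Step 6: ref 1 -> FAULT, evict 5, frames=[1,3]
At step 6: evicted page 5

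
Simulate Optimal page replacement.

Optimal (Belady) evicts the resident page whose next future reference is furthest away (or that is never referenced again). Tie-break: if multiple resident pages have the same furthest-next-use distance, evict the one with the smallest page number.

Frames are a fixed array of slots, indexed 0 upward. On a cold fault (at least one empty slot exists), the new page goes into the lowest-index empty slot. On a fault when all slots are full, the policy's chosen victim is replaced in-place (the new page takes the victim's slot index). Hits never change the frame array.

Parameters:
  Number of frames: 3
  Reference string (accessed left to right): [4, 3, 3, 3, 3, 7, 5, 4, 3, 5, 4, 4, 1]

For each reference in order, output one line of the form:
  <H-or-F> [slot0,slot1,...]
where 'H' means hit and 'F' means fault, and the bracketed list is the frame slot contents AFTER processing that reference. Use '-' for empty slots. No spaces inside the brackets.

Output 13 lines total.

F [4,-,-]
F [4,3,-]
H [4,3,-]
H [4,3,-]
H [4,3,-]
F [4,3,7]
F [4,3,5]
H [4,3,5]
H [4,3,5]
H [4,3,5]
H [4,3,5]
H [4,3,5]
F [4,1,5]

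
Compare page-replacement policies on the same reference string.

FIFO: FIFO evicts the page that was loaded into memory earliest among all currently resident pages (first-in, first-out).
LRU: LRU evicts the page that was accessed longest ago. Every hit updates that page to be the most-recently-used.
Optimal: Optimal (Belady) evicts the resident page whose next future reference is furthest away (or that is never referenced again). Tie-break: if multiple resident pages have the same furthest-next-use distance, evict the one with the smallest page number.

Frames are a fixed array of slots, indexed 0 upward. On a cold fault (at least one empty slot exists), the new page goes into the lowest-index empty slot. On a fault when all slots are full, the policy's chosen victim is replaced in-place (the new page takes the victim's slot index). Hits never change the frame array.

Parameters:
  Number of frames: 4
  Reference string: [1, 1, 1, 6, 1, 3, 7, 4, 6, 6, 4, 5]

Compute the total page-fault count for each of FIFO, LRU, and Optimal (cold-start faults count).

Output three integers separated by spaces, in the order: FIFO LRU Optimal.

--- FIFO ---
  step 0: ref 1 -> FAULT, frames=[1,-,-,-] (faults so far: 1)
  step 1: ref 1 -> HIT, frames=[1,-,-,-] (faults so far: 1)
  step 2: ref 1 -> HIT, frames=[1,-,-,-] (faults so far: 1)
  step 3: ref 6 -> FAULT, frames=[1,6,-,-] (faults so far: 2)
  step 4: ref 1 -> HIT, frames=[1,6,-,-] (faults so far: 2)
  step 5: ref 3 -> FAULT, frames=[1,6,3,-] (faults so far: 3)
  step 6: ref 7 -> FAULT, frames=[1,6,3,7] (faults so far: 4)
  step 7: ref 4 -> FAULT, evict 1, frames=[4,6,3,7] (faults so far: 5)
  step 8: ref 6 -> HIT, frames=[4,6,3,7] (faults so far: 5)
  step 9: ref 6 -> HIT, frames=[4,6,3,7] (faults so far: 5)
  step 10: ref 4 -> HIT, frames=[4,6,3,7] (faults so far: 5)
  step 11: ref 5 -> FAULT, evict 6, frames=[4,5,3,7] (faults so far: 6)
  FIFO total faults: 6
--- LRU ---
  step 0: ref 1 -> FAULT, frames=[1,-,-,-] (faults so far: 1)
  step 1: ref 1 -> HIT, frames=[1,-,-,-] (faults so far: 1)
  step 2: ref 1 -> HIT, frames=[1,-,-,-] (faults so far: 1)
  step 3: ref 6 -> FAULT, frames=[1,6,-,-] (faults so far: 2)
  step 4: ref 1 -> HIT, frames=[1,6,-,-] (faults so far: 2)
  step 5: ref 3 -> FAULT, frames=[1,6,3,-] (faults so far: 3)
  step 6: ref 7 -> FAULT, frames=[1,6,3,7] (faults so far: 4)
  step 7: ref 4 -> FAULT, evict 6, frames=[1,4,3,7] (faults so far: 5)
  step 8: ref 6 -> FAULT, evict 1, frames=[6,4,3,7] (faults so far: 6)
  step 9: ref 6 -> HIT, frames=[6,4,3,7] (faults so far: 6)
  step 10: ref 4 -> HIT, frames=[6,4,3,7] (faults so far: 6)
  step 11: ref 5 -> FAULT, evict 3, frames=[6,4,5,7] (faults so far: 7)
  LRU total faults: 7
--- Optimal ---
  step 0: ref 1 -> FAULT, frames=[1,-,-,-] (faults so far: 1)
  step 1: ref 1 -> HIT, frames=[1,-,-,-] (faults so far: 1)
  step 2: ref 1 -> HIT, frames=[1,-,-,-] (faults so far: 1)
  step 3: ref 6 -> FAULT, frames=[1,6,-,-] (faults so far: 2)
  step 4: ref 1 -> HIT, frames=[1,6,-,-] (faults so far: 2)
  step 5: ref 3 -> FAULT, frames=[1,6,3,-] (faults so far: 3)
  step 6: ref 7 -> FAULT, frames=[1,6,3,7] (faults so far: 4)
  step 7: ref 4 -> FAULT, evict 1, frames=[4,6,3,7] (faults so far: 5)
  step 8: ref 6 -> HIT, frames=[4,6,3,7] (faults so far: 5)
  step 9: ref 6 -> HIT, frames=[4,6,3,7] (faults so far: 5)
  step 10: ref 4 -> HIT, frames=[4,6,3,7] (faults so far: 5)
  step 11: ref 5 -> FAULT, evict 3, frames=[4,6,5,7] (faults so far: 6)
  Optimal total faults: 6

Answer: 6 7 6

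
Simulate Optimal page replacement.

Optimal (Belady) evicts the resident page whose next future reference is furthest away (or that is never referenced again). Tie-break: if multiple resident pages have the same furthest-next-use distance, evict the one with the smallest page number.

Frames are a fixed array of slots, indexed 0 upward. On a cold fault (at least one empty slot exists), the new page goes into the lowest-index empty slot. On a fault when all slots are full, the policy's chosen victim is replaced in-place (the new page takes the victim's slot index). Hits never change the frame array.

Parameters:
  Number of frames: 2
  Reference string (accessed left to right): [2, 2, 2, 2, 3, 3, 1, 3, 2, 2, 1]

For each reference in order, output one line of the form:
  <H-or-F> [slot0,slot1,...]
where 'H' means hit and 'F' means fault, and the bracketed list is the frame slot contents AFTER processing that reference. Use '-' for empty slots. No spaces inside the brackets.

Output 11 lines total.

F [2,-]
H [2,-]
H [2,-]
H [2,-]
F [2,3]
H [2,3]
F [1,3]
H [1,3]
F [1,2]
H [1,2]
H [1,2]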